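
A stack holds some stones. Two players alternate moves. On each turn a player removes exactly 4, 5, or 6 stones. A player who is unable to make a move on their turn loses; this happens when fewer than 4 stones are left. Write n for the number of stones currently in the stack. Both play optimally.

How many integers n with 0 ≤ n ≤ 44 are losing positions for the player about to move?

20

Classify positions by backward induction: terminal positions (no move available) are L. From any other position, the mover wins iff some move reaches an L.
n=0: no move → L
n=1: no move → L
n=2: no move → L
n=3: no move → L
n=4: can move to 0, which is L ⇒ W
n=5: can move to 1, which is L ⇒ W
n=6: can move to 2, which is L ⇒ W
n=7: can move to 3, which is L ⇒ W
n=8: can move to 3, which is L ⇒ W
n=9: can move to 3, which is L ⇒ W
n=10: moves to 6(W), 5(W), 4(W); every one is W ⇒ L
n=11: moves to 7(W), 6(W), 5(W); every one is W ⇒ L
n=12: moves to 8(W), 7(W), 6(W); every one is W ⇒ L
n=13: moves to 9(W), 8(W), 7(W); every one is W ⇒ L
n=14: can move to 10, which is L ⇒ W
n=15: can move to 11, which is L ⇒ W
n=16: can move to 12, which is L ⇒ W
n=17: can move to 13, which is L ⇒ W
n=18: can move to 13, which is L ⇒ W
n=19: can move to 13, which is L ⇒ W
n=20: moves to 16(W), 15(W), 14(W); every one is W ⇒ L
n=21: moves to 17(W), 16(W), 15(W); every one is W ⇒ L
n=22: moves to 18(W), 17(W), 16(W); every one is W ⇒ L
n=23: moves to 19(W), 18(W), 17(W); every one is W ⇒ L
n=24: can move to 20, which is L ⇒ W
n=25: can move to 21, which is L ⇒ W
n=26: can move to 22, which is L ⇒ W
n=27: can move to 23, which is L ⇒ W
n=28: can move to 23, which is L ⇒ W
n=29: can move to 23, which is L ⇒ W
n=30: moves to 26(W), 25(W), 24(W); every one is W ⇒ L
n=31: moves to 27(W), 26(W), 25(W); every one is W ⇒ L
n=32: moves to 28(W), 27(W), 26(W); every one is W ⇒ L
n=33: moves to 29(W), 28(W), 27(W); every one is W ⇒ L
n=34: can move to 30, which is L ⇒ W
n=35: can move to 31, which is L ⇒ W
n=36: can move to 32, which is L ⇒ W
n=37: can move to 33, which is L ⇒ W
n=38: can move to 33, which is L ⇒ W
n=39: can move to 33, which is L ⇒ W
n=40: moves to 36(W), 35(W), 34(W); every one is W ⇒ L
n=41: moves to 37(W), 36(W), 35(W); every one is W ⇒ L
n=42: moves to 38(W), 37(W), 36(W); every one is W ⇒ L
n=43: moves to 39(W), 38(W), 37(W); every one is W ⇒ L
n=44: can move to 40, which is L ⇒ W
L entries with 0 ≤ n ≤ 44: n = 0, 1, 2, 3, 10, 11, 12, 13, 20, 21, 22, 23, 30, 31, 32, 33, 40, 41, 42, 43; that makes 20.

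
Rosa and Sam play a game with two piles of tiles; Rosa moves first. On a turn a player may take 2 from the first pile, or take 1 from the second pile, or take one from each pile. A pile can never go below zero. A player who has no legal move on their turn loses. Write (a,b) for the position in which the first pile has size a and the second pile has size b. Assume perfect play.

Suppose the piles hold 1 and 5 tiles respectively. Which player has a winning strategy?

Rosa wins.

Compute win/loss labels from the base case upward. A position with no move is L. Any other position is W if it can reach an L in one move, else L.
No move ever increases a pile, so every position that can arise here has a ≤ 1 and b ≤ 5; it is enough to label the cells with 0 ≤ a ≤ 1 and 0 ≤ b ≤ 5.
Every move lowers a or b (never raises either), so fill the grid row by row in increasing a, and left to right within a row: each cell's successors are then already labelled.
      b=0  b=1  b=2  b=3  b=4  b=5
a=0:    L    W    L    W    L    W
a=1:    L    W    L    W    L    W
Cells with no legal move (terminal, hence L): (0,0), (1,0).
The remaining L cells, each justified by listing all of its moves:
(0,2): →(0,1)(W) only, which is W, so L
(0,4): →(0,3)(W) only, which is W, so L
(1,2): →(1,1)(W), (0,1)(W) — all W, so L
(1,4): →(1,3)(W), (0,3)(W) — all W, so L
Every other cell has at least one move into one of the L cells above, so it is W.
The starting position (1,5) is W: Rosa should move to (1,4), handing over an L position.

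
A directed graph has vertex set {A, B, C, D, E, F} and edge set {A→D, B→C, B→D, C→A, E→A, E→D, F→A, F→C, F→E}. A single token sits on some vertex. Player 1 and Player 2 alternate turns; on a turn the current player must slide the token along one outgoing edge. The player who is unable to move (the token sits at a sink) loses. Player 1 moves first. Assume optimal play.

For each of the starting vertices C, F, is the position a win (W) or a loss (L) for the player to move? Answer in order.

C: L, F: W

Build the W/L table. Terminal = L. A non-terminal position is W if it has a move to some L; otherwise it is L.
Every edge goes from a vertex to one that appears earlier in the order D, A, E, C, B, F, so processing vertices in that order labels each vertex after all of its successors.
D: no outgoing edge → L
A: can move to D, which is L ⇒ W
E: can move to D, which is L ⇒ W
C: the only move is to A(W), a W ⇒ L
B: can move to C, which is L ⇒ W
F: can move to C, which is L ⇒ W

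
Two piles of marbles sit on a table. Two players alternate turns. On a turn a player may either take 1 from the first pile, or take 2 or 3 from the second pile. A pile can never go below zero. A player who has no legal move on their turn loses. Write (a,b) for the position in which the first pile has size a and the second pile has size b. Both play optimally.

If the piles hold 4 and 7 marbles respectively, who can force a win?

Label each position W (a win for the player to move) or L (a loss). A position with no legal move is L; any other position is W exactly when some move reaches an L, and L when every move reaches a W.
No move ever increases a pile, so every position that can arise here has a ≤ 4 and b ≤ 7; it is enough to label the cells with 0 ≤ a ≤ 4 and 0 ≤ b ≤ 7.
Every move lowers a or b (never raises either), so fill the grid row by row in increasing a, and left to right within a row: each cell's successors are then already labelled.
      b=0  b=1  b=2  b=3  b=4  b=5  b=6  b=7
a=0:    L    L    W    W    W    L    L    W
a=1:    W    W    L    L    W    W    W    L
a=2:    L    L    W    W    W    L    L    W
a=3:    W    W    L    L    W    W    W    L
a=4:    L    L    W    W    W    L    L    W
Cells with no legal move (terminal, hence L): (0,0), (0,1).
The remaining L cells, each justified by listing all of its moves:
(0,5): →(0,3)(W), (0,2)(W) — all W, so L
(0,6): →(0,4)(W), (0,3)(W) — all W, so L
(1,2): →(0,2)(W), (1,0)(W) — all W, so L
(1,3): →(0,3)(W), (1,1)(W), (1,0)(W) — all W, so L
(1,7): →(0,7)(W), (1,5)(W), (1,4)(W) — all W, so L
(2,0): →(1,0)(W) only, which is W, so L
(2,1): →(1,1)(W) only, which is W, so L
(2,5): →(1,5)(W), (2,3)(W), (2,2)(W) — all W, so L
(2,6): →(1,6)(W), (2,4)(W), (2,3)(W) — all W, so L
(3,2): →(2,2)(W), (3,0)(W) — all W, so L
(3,3): →(2,3)(W), (3,1)(W), (3,0)(W) — all W, so L
(3,7): →(2,7)(W), (3,5)(W), (3,4)(W) — all W, so L
(4,0): →(3,0)(W) only, which is W, so L
(4,1): →(3,1)(W) only, which is W, so L
(4,5): →(3,5)(W), (4,3)(W), (4,2)(W) — all W, so L
(4,6): →(3,6)(W), (4,4)(W), (4,3)(W) — all W, so L
Every other cell has at least one move into one of the L cells above, so it is W.
The starting position (4,7) is W: the player to move should move to (3,7), handing over an L position.

The first player wins.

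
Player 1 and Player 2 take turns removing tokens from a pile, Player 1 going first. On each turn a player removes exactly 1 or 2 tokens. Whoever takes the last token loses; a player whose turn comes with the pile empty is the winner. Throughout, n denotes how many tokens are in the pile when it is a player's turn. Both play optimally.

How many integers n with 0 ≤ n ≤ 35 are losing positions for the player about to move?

12

Build the W/L table. Terminal = W. A non-terminal position is W if it has a move to some L; otherwise it is L.
n=0: no move; the opponent has just taken the last token and therefore loses → W
n=1: only reaches 0(W), which is W → L
n=2: reaches L-position 1 → W
n=3: reaches L-position 1 → W
n=4: only reaches 3(W), 2(W), all W → L
n=5: reaches L-position 4 → W
n=6: reaches L-position 4 → W
n=7: only reaches 6(W), 5(W), all W → L
n=8: reaches L-position 7 → W
n=9: reaches L-position 7 → W
n=10: only reaches 9(W), 8(W), all W → L
n=11: reaches L-position 10 → W
n=12: reaches L-position 10 → W
n=13: only reaches 12(W), 11(W), all W → L
n=14: reaches L-position 13 → W
n=15: reaches L-position 13 → W
n=16: only reaches 15(W), 14(W), all W → L
n=17: reaches L-position 16 → W
n=18: reaches L-position 16 → W
n=19: only reaches 18(W), 17(W), all W → L
n=20: reaches L-position 19 → W
n=21: reaches L-position 19 → W
n=22: only reaches 21(W), 20(W), all W → L
n=23: reaches L-position 22 → W
n=24: reaches L-position 22 → W
n=25: only reaches 24(W), 23(W), all W → L
n=26: reaches L-position 25 → W
n=27: reaches L-position 25 → W
n=28: only reaches 27(W), 26(W), all W → L
n=29: reaches L-position 28 → W
n=30: reaches L-position 28 → W
n=31: only reaches 30(W), 29(W), all W → L
n=32: reaches L-position 31 → W
n=33: reaches L-position 31 → W
n=34: only reaches 33(W), 32(W), all W → L
n=35: reaches L-position 34 → W
L entries with 0 ≤ n ≤ 35: n = 1, 4, 7, 10, 13, 16, 19, 22, 25, 28, 31, 34; that makes 12.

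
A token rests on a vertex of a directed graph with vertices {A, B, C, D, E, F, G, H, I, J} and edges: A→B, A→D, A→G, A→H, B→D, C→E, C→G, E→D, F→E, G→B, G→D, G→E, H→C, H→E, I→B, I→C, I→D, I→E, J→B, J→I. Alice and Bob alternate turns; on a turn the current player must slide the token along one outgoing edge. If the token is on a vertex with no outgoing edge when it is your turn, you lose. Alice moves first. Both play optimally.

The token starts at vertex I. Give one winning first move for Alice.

Move to C.

Build the W/L table. Terminal = L. A non-terminal position is W if it has a move to some L; otherwise it is L.
Every edge goes from a vertex to one that appears earlier in the order D, E, B, G, C, H, F, A, I, J, so processing vertices in that order labels each vertex after all of its successors.
D: no outgoing edge → L
E: W (go to D, an L position)
B: W (go to D, an L position)
G: W (go to D, an L position)
C: L (options G(W), E(W) are all W)
H: W (go to C, an L position)
F: L (sole option E(W) is W)
A: W (go to D, an L position)
I: W (go to C, an L position)
J: L (options I(W), B(W) are all W)
From I, the L positions reachable in one move are: C, D. Any move reaching one of these is winning.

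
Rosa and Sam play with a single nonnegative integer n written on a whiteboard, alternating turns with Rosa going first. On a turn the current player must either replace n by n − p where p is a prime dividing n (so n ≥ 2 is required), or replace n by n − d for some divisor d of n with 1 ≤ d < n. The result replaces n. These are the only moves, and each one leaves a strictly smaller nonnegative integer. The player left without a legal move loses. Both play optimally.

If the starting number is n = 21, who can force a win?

Use the standard recursion: the mover loses at a terminal position; elsewhere, the mover wins exactly when some move hands the opponent an L position.
n=0: no move → L
n=1: no move → L
n=2: can move to 0, which is L ⇒ W
n=3: can move to 0, which is L ⇒ W
n=4: moves to 2(W), 3(W); every one is W ⇒ L
n=5: can move to 0, which is L ⇒ W
n=6: can move to 4, which is L ⇒ W
n=7: can move to 0, which is L ⇒ W
n=8: can move to 4, which is L ⇒ W
n=9: moves to 6(W), 8(W); every one is W ⇒ L
n=10: can move to 9, which is L ⇒ W
n=11: can move to 0, which is L ⇒ W
n=12: can move to 9, which is L ⇒ W
n=13: can move to 0, which is L ⇒ W
n=14: moves to 7(W), 12(W), 13(W); every one is W ⇒ L
n=15: can move to 14, which is L ⇒ W
n=16: can move to 14, which is L ⇒ W
n=17: can move to 0, which is L ⇒ W
n=18: can move to 9, which is L ⇒ W
n=19: can move to 0, which is L ⇒ W
n=20: moves to 10(W), 15(W), 16(W), 18(W), 19(W); every one is W ⇒ L
n=21: can move to 14, which is L ⇒ W
From 21 Rosa can move to 14, reaching an L position.

Rosa wins.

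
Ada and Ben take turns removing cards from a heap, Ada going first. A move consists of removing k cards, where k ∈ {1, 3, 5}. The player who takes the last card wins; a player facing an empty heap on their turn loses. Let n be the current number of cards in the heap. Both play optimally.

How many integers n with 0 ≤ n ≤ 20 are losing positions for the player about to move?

Positions with no move are L. A position that does have a move is losing for the player to move precisely when every available move leads to a winning position for the opponent. Fill in the labels:
n=0: no move → L
n=1: →0(L), so W
n=2: →1(W) only, which is W, so L
n=3: →2(L), so W
n=4: →3(W), 1(W) — all W, so L
n=5: →4(L), so W
n=6: →5(W), 3(W), 1(W) — all W, so L
n=7: →6(L), so W
n=8: →7(W), 5(W), 3(W) — all W, so L
n=9: →8(L), so W
n=10: →9(W), 7(W), 5(W) — all W, so L
n=11: →10(L), so W
n=12: →11(W), 9(W), 7(W) — all W, so L
n=13: →12(L), so W
n=14: →13(W), 11(W), 9(W) — all W, so L
n=15: →14(L), so W
n=16: →15(W), 13(W), 11(W) — all W, so L
n=17: →16(L), so W
n=18: →17(W), 15(W), 13(W) — all W, so L
n=19: →18(L), so W
n=20: →19(W), 17(W), 15(W) — all W, so L
L entries with 0 ≤ n ≤ 20: n = 0, 2, 4, 6, 8, 10, 12, 14, 16, 18, 20; that makes 11.

11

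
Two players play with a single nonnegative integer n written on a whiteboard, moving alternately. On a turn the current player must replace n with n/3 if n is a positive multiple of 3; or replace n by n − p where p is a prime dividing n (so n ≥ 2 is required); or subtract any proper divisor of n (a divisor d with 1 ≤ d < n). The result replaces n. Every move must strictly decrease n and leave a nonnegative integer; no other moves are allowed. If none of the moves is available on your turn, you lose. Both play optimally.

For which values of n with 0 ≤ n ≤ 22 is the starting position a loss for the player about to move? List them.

0, 1, 4, 9, 14, 20

Compute win/loss labels from the base case upward. A position with no move is L. Any other position is W if it can reach an L in one move, else L.
n=0: no move → L
n=1: no move → L
n=2: W (go to 0, an L position)
n=3: W (go to 0, an L position)
n=4: L (options 2(W), 3(W) are all W)
n=5: W (go to 0, an L position)
n=6: W (go to 4, an L position)
n=7: W (go to 0, an L position)
n=8: W (go to 4, an L position)
n=9: L (options 3(W), 6(W), 8(W) are all W)
n=10: W (go to 9, an L position)
n=11: W (go to 0, an L position)
n=12: W (go to 4, an L position)
n=13: W (go to 0, an L position)
n=14: L (options 7(W), 12(W), 13(W) are all W)
n=15: W (go to 14, an L position)
n=16: W (go to 14, an L position)
n=17: W (go to 0, an L position)
n=18: W (go to 9, an L position)
n=19: W (go to 0, an L position)
n=20: L (options 10(W), 15(W), 16(W), 18(W), 19(W) are all W)
n=21: W (go to 14, an L position)
n=22: W (go to 20, an L position)
Reading off the rows marked L gives the requested list; there are 6 such values of n.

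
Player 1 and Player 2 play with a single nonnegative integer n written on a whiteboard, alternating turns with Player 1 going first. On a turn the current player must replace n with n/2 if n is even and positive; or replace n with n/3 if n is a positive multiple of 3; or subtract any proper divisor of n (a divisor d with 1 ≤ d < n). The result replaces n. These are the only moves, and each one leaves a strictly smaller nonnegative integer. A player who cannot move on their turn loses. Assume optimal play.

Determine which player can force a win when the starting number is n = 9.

Compute win/loss labels from the base case upward. A position with no move is L. Any other position is W if it can reach an L in one move, else L.
n=0: no move → L
n=1: no move → L
n=2: can move to 1, which is L ⇒ W
n=3: can move to 1, which is L ⇒ W
n=4: moves to 2(W), 3(W); every one is W ⇒ L
n=5: can move to 4, which is L ⇒ W
n=6: can move to 4, which is L ⇒ W
n=7: the only move is to 6(W), a W ⇒ L
n=8: can move to 4, which is L ⇒ W
n=9: moves to 3(W), 6(W), 8(W); every one is W ⇒ L
The starting position 9 is L: whatever Player 1 does, the opponent receives a W position.

Player 2 wins.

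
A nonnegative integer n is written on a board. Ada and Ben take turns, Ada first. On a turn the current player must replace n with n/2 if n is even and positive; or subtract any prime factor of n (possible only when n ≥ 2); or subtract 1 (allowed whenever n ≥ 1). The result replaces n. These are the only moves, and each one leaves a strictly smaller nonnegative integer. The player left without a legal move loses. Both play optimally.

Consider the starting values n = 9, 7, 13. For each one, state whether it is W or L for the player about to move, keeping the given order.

9: L, 7: W, 13: W

Work bottom-up. With no move the player to move loses. Otherwise the position is W if at least one move leads to an L position for the opponent, and L if every move leads to a W.
n=0: no move → L
n=1: W (go to 0, an L position)
n=2: W (go to 0, an L position)
n=3: W (go to 0, an L position)
n=4: L (options 2(W), 3(W) are all W)
n=5: W (go to 0, an L position)
n=6: W (go to 4, an L position)
n=7: W (go to 0, an L position)
n=8: W (go to 4, an L position)
n=9: L (options 6(W), 8(W) are all W)
n=10: W (go to 9, an L position)
n=11: W (go to 0, an L position)
n=12: W (go to 9, an L position)
n=13: W (go to 0, an L position)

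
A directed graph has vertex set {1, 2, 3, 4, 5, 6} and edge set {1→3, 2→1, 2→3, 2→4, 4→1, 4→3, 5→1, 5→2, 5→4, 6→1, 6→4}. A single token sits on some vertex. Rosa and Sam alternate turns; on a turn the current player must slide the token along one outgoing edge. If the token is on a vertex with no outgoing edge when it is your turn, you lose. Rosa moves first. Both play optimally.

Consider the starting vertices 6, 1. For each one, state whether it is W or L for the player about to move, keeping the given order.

6: L, 1: W

Label each position W (a win for the player to move) or L (a loss). A position with no legal move is L; any other position is W exactly when some move reaches an L, and L when every move reaches a W.
Every edge goes from a vertex to one that appears earlier in the order 3, 1, 4, 2, 5, 6, so processing vertices in that order labels each vertex after all of its successors.
3: no outgoing edge → L
1: reaches L-position 3 → W
4: reaches L-position 3 → W
2: reaches L-position 3 → W
5: only reaches 2(W), 4(W), 1(W), all W → L
6: only reaches 4(W), 1(W), all W → L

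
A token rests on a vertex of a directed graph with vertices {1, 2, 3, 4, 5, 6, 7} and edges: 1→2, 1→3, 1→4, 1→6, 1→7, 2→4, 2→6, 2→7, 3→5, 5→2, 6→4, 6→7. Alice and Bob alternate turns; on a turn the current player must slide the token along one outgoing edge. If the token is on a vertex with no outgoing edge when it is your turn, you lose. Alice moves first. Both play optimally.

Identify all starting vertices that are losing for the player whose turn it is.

4, 5, 7

Classify positions by backward induction: terminal positions (no move available) are L. From any other position, the mover wins iff some move reaches an L.
Every edge goes from a vertex to one that appears earlier in the order 4, 7, 6, 2, 5, 3, 1, so processing vertices in that order labels each vertex after all of its successors.
4: no outgoing edge → L
7: no outgoing edge → L
6: can move to 7, which is L ⇒ W
2: can move to 7, which is L ⇒ W
5: the only move is to 2(W), a W ⇒ L
3: can move to 5, which is L ⇒ W
1: can move to 7, which is L ⇒ W
The losing starting vertices are exactly the entries labelled L in this table (3 of them).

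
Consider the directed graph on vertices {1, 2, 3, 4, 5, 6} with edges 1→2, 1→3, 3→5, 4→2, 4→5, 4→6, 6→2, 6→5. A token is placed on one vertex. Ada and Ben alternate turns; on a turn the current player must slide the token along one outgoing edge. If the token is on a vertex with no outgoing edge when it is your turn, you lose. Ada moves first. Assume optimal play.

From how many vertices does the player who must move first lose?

Compute win/loss labels from the base case upward. A position with no move is L. Any other position is W if it can reach an L in one move, else L.
Every edge goes from a vertex to one that appears earlier in the order 2, 5, 3, 6, 4, 1, so processing vertices in that order labels each vertex after all of its successors.
2: no outgoing edge → L
5: no outgoing edge → L
3: →5(L), so W
6: →5(L), so W
4: →5(L), so W
1: →2(L), so W
The L vertices are 2, 5; that is 2 in all.

2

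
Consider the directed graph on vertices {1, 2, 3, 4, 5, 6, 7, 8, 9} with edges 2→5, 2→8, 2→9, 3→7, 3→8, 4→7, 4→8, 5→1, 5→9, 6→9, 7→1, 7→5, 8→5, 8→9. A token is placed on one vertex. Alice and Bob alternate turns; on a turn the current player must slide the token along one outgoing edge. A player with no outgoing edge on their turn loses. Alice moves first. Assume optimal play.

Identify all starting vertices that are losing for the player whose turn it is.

Work bottom-up. With no move the player to move loses. Otherwise the position is W if at least one move leads to an L position for the opponent, and L if every move leads to a W.
Every edge goes from a vertex to one that appears earlier in the order 1, 9, 5, 8, 7, 4, 6, 3, 2, so processing vertices in that order labels each vertex after all of its successors.
1: no outgoing edge → L
9: no outgoing edge → L
5: →9(L), so W
8: →9(L), so W
7: →1(L), so W
4: →7(W), 8(W) — all W, so L
6: →9(L), so W
3: →7(W), 8(W) — all W, so L
2: →9(L), so W
Reading off the rows marked L gives the requested list; there are 4 such vertices.

1, 3, 4, 9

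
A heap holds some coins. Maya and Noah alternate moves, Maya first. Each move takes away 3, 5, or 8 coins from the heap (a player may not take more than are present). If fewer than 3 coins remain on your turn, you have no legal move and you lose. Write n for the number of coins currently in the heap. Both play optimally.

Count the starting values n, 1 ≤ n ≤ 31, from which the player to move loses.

Classify positions by backward induction: terminal positions (no move available) are L. From any other position, the mover wins iff some move reaches an L.
n=0: no move → L
n=1: no move → L
n=2: no move → L
n=3: W (go to 0, an L position)
n=4: W (go to 1, an L position)
n=5: W (go to 2, an L position)
n=6: W (go to 1, an L position)
n=7: W (go to 2, an L position)
n=8: W (go to 0, an L position)
n=9: W (go to 1, an L position)
n=10: W (go to 2, an L position)
n=11: L (options 8(W), 6(W), 3(W) are all W)
n=12: L (options 9(W), 7(W), 4(W) are all W)
n=13: L (options 10(W), 8(W), 5(W) are all W)
n=14: W (go to 11, an L position)
n=15: W (go to 12, an L position)
n=16: W (go to 13, an L position)
n=17: W (go to 12, an L position)
n=18: W (go to 13, an L position)
n=19: W (go to 11, an L position)
n=20: W (go to 12, an L position)
n=21: W (go to 13, an L position)
n=22: L (options 19(W), 17(W), 14(W) are all W)
n=23: L (options 20(W), 18(W), 15(W) are all W)
n=24: L (options 21(W), 19(W), 16(W) are all W)
n=25: W (go to 22, an L position)
n=26: W (go to 23, an L position)
n=27: W (go to 24, an L position)
n=28: W (go to 23, an L position)
n=29: W (go to 24, an L position)
n=30: W (go to 22, an L position)
n=31: W (go to 23, an L position)
L entries with 1 ≤ n ≤ 31 (n=0 is outside the asked range and is not counted): n = 1, 2, 11, 12, 13, 22, 23, 24; that makes 8.

8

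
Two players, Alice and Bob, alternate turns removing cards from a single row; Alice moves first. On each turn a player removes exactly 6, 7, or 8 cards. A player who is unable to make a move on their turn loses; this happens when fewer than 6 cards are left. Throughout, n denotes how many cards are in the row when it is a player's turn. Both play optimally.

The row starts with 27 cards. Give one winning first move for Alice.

Build the W/L table. Terminal = L. A non-terminal position is W if it has a move to some L; otherwise it is L.
n=0: no move → L
n=1: no move → L
n=2: no move → L
n=3: no move → L
n=4: no move → L
n=5: no move → L
n=6: →0(L), so W
n=7: →1(L), so W
n=8: →2(L), so W
n=9: →3(L), so W
n=10: →4(L), so W
n=11: →5(L), so W
n=12: →5(L), so W
n=13: →5(L), so W
n=14: →8(W), 7(W), 6(W) — all W, so L
n=15: →9(W), 8(W), 7(W) — all W, so L
n=16: →10(W), 9(W), 8(W) — all W, so L
n=17: →11(W), 10(W), 9(W) — all W, so L
n=18: →12(W), 11(W), 10(W) — all W, so L
n=19: →13(W), 12(W), 11(W) — all W, so L
n=20: →14(L), so W
n=21: →15(L), so W
n=22: →16(L), so W
n=23: →17(L), so W
n=24: →18(L), so W
n=25: →19(L), so W
n=26: →19(L), so W
n=27: →19(L), so W
From 27, the L positions reachable in one move are: 19.

Remove 8, leaving 19.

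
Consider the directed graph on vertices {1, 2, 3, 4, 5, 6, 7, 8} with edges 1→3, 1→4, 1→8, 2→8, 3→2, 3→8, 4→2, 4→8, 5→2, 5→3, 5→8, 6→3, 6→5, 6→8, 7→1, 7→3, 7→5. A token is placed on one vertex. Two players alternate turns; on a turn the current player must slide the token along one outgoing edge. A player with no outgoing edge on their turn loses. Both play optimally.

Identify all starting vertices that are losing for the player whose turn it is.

7, 8

Use the standard recursion: the mover loses at a terminal position; elsewhere, the mover wins exactly when some move hands the opponent an L position.
Every edge goes from a vertex to one that appears earlier in the order 8, 2, 3, 4, 5, 1, 7, 6, so processing vertices in that order labels each vertex after all of its successors.
8: no outgoing edge → L
2: can move to 8, which is L ⇒ W
3: can move to 8, which is L ⇒ W
4: can move to 8, which is L ⇒ W
5: can move to 8, which is L ⇒ W
1: can move to 8, which is L ⇒ W
7: moves to 1(W), 5(W), 3(W); every one is W ⇒ L
6: can move to 8, which is L ⇒ W
Reading off the rows marked L gives the requested list; there are 2 such vertices.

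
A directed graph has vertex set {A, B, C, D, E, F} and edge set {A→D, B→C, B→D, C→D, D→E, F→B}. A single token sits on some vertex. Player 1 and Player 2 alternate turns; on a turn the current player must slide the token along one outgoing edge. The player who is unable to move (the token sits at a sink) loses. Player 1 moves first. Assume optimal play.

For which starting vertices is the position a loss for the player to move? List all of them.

Build the W/L table. Terminal = L. A non-terminal position is W if it has a move to some L; otherwise it is L.
Every edge goes from a vertex to one that appears earlier in the order E, D, C, B, F, A, so processing vertices in that order labels each vertex after all of its successors.
E: no outgoing edge → L
D: reaches L-position E → W
C: only reaches D(W), which is W → L
B: reaches L-position C → W
F: only reaches B(W), which is W → L
A: only reaches D(W), which is W → L
The losing starting vertices are exactly the entries labelled L in this table (4 of them).

A, C, E, F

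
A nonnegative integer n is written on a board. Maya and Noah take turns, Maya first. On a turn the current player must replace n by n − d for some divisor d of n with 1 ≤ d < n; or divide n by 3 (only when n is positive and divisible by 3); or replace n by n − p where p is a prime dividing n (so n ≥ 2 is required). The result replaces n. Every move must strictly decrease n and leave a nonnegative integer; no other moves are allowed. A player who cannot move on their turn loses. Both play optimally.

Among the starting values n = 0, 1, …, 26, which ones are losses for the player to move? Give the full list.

0, 1, 4, 9, 14, 20, 26

Positions with no move are L. A position that does have a move is losing for the player to move precisely when every available move leads to a winning position for the opponent. Fill in the labels:
n=0: no move → L
n=1: no move → L
n=2: →0(L), so W
n=3: →0(L), so W
n=4: →2(W), 3(W) — all W, so L
n=5: →0(L), so W
n=6: →4(L), so W
n=7: →0(L), so W
n=8: →4(L), so W
n=9: →3(W), 6(W), 8(W) — all W, so L
n=10: →9(L), so W
n=11: →0(L), so W
n=12: →4(L), so W
n=13: →0(L), so W
n=14: →7(W), 12(W), 13(W) — all W, so L
n=15: →14(L), so W
n=16: →14(L), so W
n=17: →0(L), so W
n=18: →9(L), so W
n=19: →0(L), so W
n=20: →10(W), 15(W), 16(W), 18(W), 19(W) — all W, so L
n=21: →14(L), so W
n=22: →20(L), so W
n=23: →0(L), so W
n=24: →20(L), so W
n=25: →20(L), so W
n=26: →13(W), 24(W), 25(W) — all W, so L
Reading off the rows marked L gives the requested list; there are 7 such values of n.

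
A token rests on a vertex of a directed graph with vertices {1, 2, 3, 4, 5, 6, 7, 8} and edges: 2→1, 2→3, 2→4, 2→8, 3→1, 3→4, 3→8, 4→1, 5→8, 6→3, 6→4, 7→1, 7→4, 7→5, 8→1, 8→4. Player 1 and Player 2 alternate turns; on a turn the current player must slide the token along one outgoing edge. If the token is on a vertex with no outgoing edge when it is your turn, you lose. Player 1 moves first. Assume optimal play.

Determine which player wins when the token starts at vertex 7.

Label each position W (a win for the player to move) or L (a loss). A position with no legal move is L; any other position is W exactly when some move reaches an L, and L when every move reaches a W.
Every edge goes from a vertex to one that appears earlier in the order 1, 4, 8, 5, 3, 2, 6, 7, so processing vertices in that order labels each vertex after all of its successors.
1: no outgoing edge → L
4: can move to 1, which is L ⇒ W
8: can move to 1, which is L ⇒ W
5: the only move is to 8(W), a W ⇒ L
3: can move to 1, which is L ⇒ W
2: can move to 1, which is L ⇒ W
6: moves to 3(W), 4(W); every one is W ⇒ L
7: can move to 5, which is L ⇒ W
The starting position 7 is W: Player 1 should move to 5, handing over an L position.

Player 1 wins.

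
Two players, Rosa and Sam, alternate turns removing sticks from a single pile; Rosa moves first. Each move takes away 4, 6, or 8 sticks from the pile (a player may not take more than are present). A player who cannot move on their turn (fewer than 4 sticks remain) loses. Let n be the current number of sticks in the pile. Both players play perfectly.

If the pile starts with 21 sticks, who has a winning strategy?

Rosa wins.

Positions with no move are L. A position that does have a move is losing for the player to move precisely when every available move leads to a winning position for the opponent. Fill in the labels:
n=0: no move → L
n=1: no move → L
n=2: no move → L
n=3: no move → L
n=4: W (go to 0, an L position)
n=5: W (go to 1, an L position)
n=6: W (go to 2, an L position)
n=7: W (go to 3, an L position)
n=8: W (go to 2, an L position)
n=9: W (go to 3, an L position)
n=10: W (go to 2, an L position)
n=11: W (go to 3, an L position)
n=12: L (options 8(W), 6(W), 4(W) are all W)
n=13: L (options 9(W), 7(W), 5(W) are all W)
n=14: L (options 10(W), 8(W), 6(W) are all W)
n=15: L (options 11(W), 9(W), 7(W) are all W)
n=16: W (go to 12, an L position)
n=17: W (go to 13, an L position)
n=18: W (go to 14, an L position)
n=19: W (go to 15, an L position)
n=20: W (go to 14, an L position)
n=21: W (go to 15, an L position)
From 21 Rosa can remove 6, leaving 15, reaching an L position.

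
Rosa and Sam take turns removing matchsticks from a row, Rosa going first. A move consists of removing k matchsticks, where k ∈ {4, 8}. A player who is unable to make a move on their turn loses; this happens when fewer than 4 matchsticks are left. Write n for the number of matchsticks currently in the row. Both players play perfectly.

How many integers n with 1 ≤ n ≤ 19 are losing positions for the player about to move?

7

Compute win/loss labels from the base case upward. A position with no move is L. Any other position is W if it can reach an L in one move, else L.
n=0: no move → L
n=1: no move → L
n=2: no move → L
n=3: no move → L
n=4: reaches L-position 0 → W
n=5: reaches L-position 1 → W
n=6: reaches L-position 2 → W
n=7: reaches L-position 3 → W
n=8: reaches L-position 0 → W
n=9: reaches L-position 1 → W
n=10: reaches L-position 2 → W
n=11: reaches L-position 3 → W
n=12: only reaches 8(W), 4(W), all W → L
n=13: only reaches 9(W), 5(W), all W → L
n=14: only reaches 10(W), 6(W), all W → L
n=15: only reaches 11(W), 7(W), all W → L
n=16: reaches L-position 12 → W
n=17: reaches L-position 13 → W
n=18: reaches L-position 14 → W
n=19: reaches L-position 15 → W
L entries with 1 ≤ n ≤ 19 (n=0 is outside the asked range and is not counted): n = 1, 2, 3, 12, 13, 14, 15; that makes 7.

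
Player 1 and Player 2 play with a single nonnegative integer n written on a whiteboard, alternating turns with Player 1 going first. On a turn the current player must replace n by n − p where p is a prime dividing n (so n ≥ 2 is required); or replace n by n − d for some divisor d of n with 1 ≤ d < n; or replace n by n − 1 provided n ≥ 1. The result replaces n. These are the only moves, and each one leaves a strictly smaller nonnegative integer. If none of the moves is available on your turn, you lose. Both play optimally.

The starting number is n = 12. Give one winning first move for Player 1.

Move to 9.

Build the W/L table. Terminal = L. A non-terminal position is W if it has a move to some L; otherwise it is L.
n=0: no move → L
n=1: reaches L-position 0 → W
n=2: reaches L-position 0 → W
n=3: reaches L-position 0 → W
n=4: only reaches 2(W), 3(W), all W → L
n=5: reaches L-position 0 → W
n=6: reaches L-position 4 → W
n=7: reaches L-position 0 → W
n=8: reaches L-position 4 → W
n=9: only reaches 6(W), 8(W), all W → L
n=10: reaches L-position 9 → W
n=11: reaches L-position 0 → W
n=12: reaches L-position 9 → W
From 12, the L positions reachable in one move are: 9.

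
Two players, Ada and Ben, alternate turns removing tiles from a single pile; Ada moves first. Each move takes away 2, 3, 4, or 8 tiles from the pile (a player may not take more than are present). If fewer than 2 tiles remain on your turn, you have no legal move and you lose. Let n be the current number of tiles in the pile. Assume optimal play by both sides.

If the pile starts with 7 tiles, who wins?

Ben wins.

Positions with no move are L. A position that does have a move is losing for the player to move precisely when every available move leads to a winning position for the opponent. Fill in the labels:
n=0: no move → L
n=1: no move → L
n=2: can move to 0, which is L ⇒ W
n=3: can move to 1, which is L ⇒ W
n=4: can move to 1, which is L ⇒ W
n=5: can move to 1, which is L ⇒ W
n=6: moves to 4(W), 3(W), 2(W); every one is W ⇒ L
n=7: moves to 5(W), 4(W), 3(W); every one is W ⇒ L
Every move from 7 reaches a W position, so the mover loses.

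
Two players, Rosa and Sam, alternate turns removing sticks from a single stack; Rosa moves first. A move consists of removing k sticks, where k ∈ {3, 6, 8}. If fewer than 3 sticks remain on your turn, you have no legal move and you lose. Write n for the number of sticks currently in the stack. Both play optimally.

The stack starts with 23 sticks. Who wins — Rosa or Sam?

Build the W/L table. Terminal = L. A non-terminal position is W if it has a move to some L; otherwise it is L.
n=0: no move → L
n=1: no move → L
n=2: no move → L
n=3: can move to 0, which is L ⇒ W
n=4: can move to 1, which is L ⇒ W
n=5: can move to 2, which is L ⇒ W
n=6: can move to 0, which is L ⇒ W
n=7: can move to 1, which is L ⇒ W
n=8: can move to 2, which is L ⇒ W
n=9: can move to 1, which is L ⇒ W
n=10: can move to 2, which is L ⇒ W
n=11: moves to 8(W), 5(W), 3(W); every one is W ⇒ L
n=12: moves to 9(W), 6(W), 4(W); every one is W ⇒ L
n=13: moves to 10(W), 7(W), 5(W); every one is W ⇒ L
n=14: can move to 11, which is L ⇒ W
n=15: can move to 12, which is L ⇒ W
n=16: can move to 13, which is L ⇒ W
n=17: can move to 11, which is L ⇒ W
n=18: can move to 12, which is L ⇒ W
n=19: can move to 13, which is L ⇒ W
n=20: can move to 12, which is L ⇒ W
n=21: can move to 13, which is L ⇒ W
n=22: moves to 19(W), 16(W), 14(W); every one is W ⇒ L
n=23: moves to 20(W), 17(W), 15(W); every one is W ⇒ L
The starting position 23 is L: whatever Rosa does, the opponent receives a W position.

Sam wins.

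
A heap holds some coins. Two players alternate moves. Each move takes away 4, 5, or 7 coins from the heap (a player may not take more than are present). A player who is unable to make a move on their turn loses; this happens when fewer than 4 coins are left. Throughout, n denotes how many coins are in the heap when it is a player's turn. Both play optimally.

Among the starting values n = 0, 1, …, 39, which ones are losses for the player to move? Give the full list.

0, 1, 2, 3, 11, 12, 13, 14, 22, 23, 24, 25, 33, 34, 35, 36

Compute win/loss labels from the base case upward. A position with no move is L. Any other position is W if it can reach an L in one move, else L.
n=0: no move → L
n=1: no move → L
n=2: no move → L
n=3: no move → L
n=4: W (go to 0, an L position)
n=5: W (go to 1, an L position)
n=6: W (go to 2, an L position)
n=7: W (go to 3, an L position)
n=8: W (go to 3, an L position)
n=9: W (go to 2, an L position)
n=10: W (go to 3, an L position)
n=11: L (options 7(W), 6(W), 4(W) are all W)
n=12: L (options 8(W), 7(W), 5(W) are all W)
n=13: L (options 9(W), 8(W), 6(W) are all W)
n=14: L (options 10(W), 9(W), 7(W) are all W)
n=15: W (go to 11, an L position)
n=16: W (go to 12, an L position)
n=17: W (go to 13, an L position)
n=18: W (go to 14, an L position)
n=19: W (go to 14, an L position)
n=20: W (go to 13, an L position)
n=21: W (go to 14, an L position)
n=22: L (options 18(W), 17(W), 15(W) are all W)
n=23: L (options 19(W), 18(W), 16(W) are all W)
n=24: L (options 20(W), 19(W), 17(W) are all W)
n=25: L (options 21(W), 20(W), 18(W) are all W)
n=26: W (go to 22, an L position)
n=27: W (go to 23, an L position)
n=28: W (go to 24, an L position)
n=29: W (go to 25, an L position)
n=30: W (go to 25, an L position)
n=31: W (go to 24, an L position)
n=32: W (go to 25, an L position)
n=33: L (options 29(W), 28(W), 26(W) are all W)
n=34: L (options 30(W), 29(W), 27(W) are all W)
n=35: L (options 31(W), 30(W), 28(W) are all W)
n=36: L (options 32(W), 31(W), 29(W) are all W)
n=37: W (go to 33, an L position)
n=38: W (go to 34, an L position)
n=39: W (go to 35, an L position)
Reading off the rows marked L gives the requested list; there are 16 such values of n.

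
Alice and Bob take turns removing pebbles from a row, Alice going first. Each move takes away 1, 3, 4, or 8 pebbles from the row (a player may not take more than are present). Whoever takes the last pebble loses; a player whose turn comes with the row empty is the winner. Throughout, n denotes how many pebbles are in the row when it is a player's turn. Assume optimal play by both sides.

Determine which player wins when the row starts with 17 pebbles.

Bob wins.

Classify positions by backward induction: terminal positions (no move available) are W. From any other position, the mover wins iff some move reaches an L.
n=0: no move; the opponent has just taken the last pebble and therefore loses → W
n=1: only reaches 0(W), which is W → L
n=2: reaches L-position 1 → W
n=3: only reaches 2(W), 0(W), all W → L
n=4: reaches L-position 3 → W
n=5: reaches L-position 1 → W
n=6: reaches L-position 3 → W
n=7: reaches L-position 3 → W
n=8: only reaches 7(W), 5(W), 4(W), 0(W), all W → L
n=9: reaches L-position 8 → W
n=10: only reaches 9(W), 7(W), 6(W), 2(W), all W → L
n=11: reaches L-position 10 → W
n=12: reaches L-position 8 → W
n=13: reaches L-position 10 → W
n=14: reaches L-position 10 → W
n=15: only reaches 14(W), 12(W), 11(W), 7(W), all W → L
n=16: reaches L-position 15 → W
n=17: only reaches 16(W), 14(W), 13(W), 9(W), all W → L
Every move from 17 reaches a W position, so the mover loses.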